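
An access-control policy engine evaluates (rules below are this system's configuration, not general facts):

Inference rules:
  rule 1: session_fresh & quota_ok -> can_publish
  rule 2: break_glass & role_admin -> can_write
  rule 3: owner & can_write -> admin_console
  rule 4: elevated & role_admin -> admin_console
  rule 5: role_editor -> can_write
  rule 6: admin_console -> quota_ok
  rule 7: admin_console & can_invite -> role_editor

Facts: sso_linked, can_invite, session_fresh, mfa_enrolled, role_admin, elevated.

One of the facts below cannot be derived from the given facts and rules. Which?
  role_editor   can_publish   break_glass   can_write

Round 1: rule 4 [elevated & role_admin -> admin_console]. New: admin_console.
Round 2: rule 6 [admin_console -> quota_ok]; rule 7 [admin_console & can_invite -> role_editor]. New: quota_ok, role_editor.
Round 3: rule 1 [session_fresh & quota_ok -> can_publish]; rule 5 [role_editor -> can_write]. New: can_publish, can_write.
Derived: can_write (round 3), can_publish (round 3), role_editor (round 2). break_glass never appears in any round.

break_glass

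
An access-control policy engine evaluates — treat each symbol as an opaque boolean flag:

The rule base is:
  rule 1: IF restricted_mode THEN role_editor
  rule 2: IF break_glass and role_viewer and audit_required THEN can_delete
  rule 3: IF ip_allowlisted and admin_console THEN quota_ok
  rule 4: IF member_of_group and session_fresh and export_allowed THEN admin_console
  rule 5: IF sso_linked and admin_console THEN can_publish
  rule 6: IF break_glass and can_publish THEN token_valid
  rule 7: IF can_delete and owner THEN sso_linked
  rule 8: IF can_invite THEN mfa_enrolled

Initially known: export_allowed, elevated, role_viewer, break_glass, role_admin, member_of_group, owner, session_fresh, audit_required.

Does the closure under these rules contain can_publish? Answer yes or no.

yes

Round 1 fires rule 2, rule 4, giving can_delete, admin_console.
Round 2 fires rule 7, giving sso_linked.
Round 3 fires rule 5, giving can_publish.
Round 4 fires rule 6, giving token_valid.
can_publish appears in round 3, so it is derivable.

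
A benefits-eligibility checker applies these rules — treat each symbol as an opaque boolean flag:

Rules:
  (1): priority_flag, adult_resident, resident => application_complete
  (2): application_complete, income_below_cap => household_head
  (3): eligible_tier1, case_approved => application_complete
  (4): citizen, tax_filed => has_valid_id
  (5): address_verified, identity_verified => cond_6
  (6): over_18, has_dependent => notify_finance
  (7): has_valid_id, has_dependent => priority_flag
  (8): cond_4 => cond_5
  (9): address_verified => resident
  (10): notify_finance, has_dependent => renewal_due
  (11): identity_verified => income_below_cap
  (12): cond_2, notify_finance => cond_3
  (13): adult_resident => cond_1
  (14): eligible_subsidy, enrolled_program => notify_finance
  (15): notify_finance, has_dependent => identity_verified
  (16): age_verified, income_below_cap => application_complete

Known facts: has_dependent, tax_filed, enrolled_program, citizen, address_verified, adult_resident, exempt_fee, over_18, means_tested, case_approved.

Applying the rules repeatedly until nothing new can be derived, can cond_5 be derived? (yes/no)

Round 1 fires (4), (6), (9), (13), giving has_valid_id, notify_finance, resident, cond_1.
Round 2 fires (7), (10), (15), giving priority_flag, renewal_due, identity_verified.
Round 3 fires (1), (5), (11), giving application_complete, cond_6, income_below_cap.
Round 4 fires (2), giving household_head.
Fixed point reached. cond_5 is concluded only by (8); (8) needs cond_4 (never derived).

no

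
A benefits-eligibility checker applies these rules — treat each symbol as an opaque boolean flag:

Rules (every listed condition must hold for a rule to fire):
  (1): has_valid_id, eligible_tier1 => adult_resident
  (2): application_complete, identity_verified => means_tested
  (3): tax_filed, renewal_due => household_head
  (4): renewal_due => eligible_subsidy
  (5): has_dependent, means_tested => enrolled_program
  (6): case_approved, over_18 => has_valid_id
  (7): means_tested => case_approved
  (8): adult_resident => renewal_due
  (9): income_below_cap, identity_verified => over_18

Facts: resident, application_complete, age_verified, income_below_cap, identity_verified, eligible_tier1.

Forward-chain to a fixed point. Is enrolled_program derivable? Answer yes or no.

[1] (2) [application_complete, identity_verified => means_tested]; (9) [income_below_cap, identity_verified => over_18]. ⇒ new: means_tested, over_18.
[2] (7) [means_tested => case_approved]. ⇒ new: case_approved.
[3] (6) [case_approved, over_18 => has_valid_id]. ⇒ new: has_valid_id.
[4] (1) [has_valid_id, eligible_tier1 => adult_resident]. ⇒ new: adult_resident.
[5] (8) [adult_resident => renewal_due]. ⇒ new: renewal_due.
[6] (4) [renewal_due => eligible_subsidy]. ⇒ new: eligible_subsidy.
Fixed point reached. enrolled_program is concluded only by (5); (5) needs has_dependent (never derived).

no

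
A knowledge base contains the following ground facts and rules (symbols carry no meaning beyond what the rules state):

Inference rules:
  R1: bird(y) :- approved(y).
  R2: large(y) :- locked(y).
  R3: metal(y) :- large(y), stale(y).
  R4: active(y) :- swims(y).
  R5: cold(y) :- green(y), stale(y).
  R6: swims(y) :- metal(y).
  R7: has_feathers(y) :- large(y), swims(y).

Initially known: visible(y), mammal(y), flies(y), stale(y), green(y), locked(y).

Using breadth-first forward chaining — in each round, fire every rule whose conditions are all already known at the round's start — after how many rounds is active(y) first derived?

Round 1 — R2, R5, derive large(y), cold(y).
Round 2 — R3, derive metal(y).
Round 3 — R6, derive swims(y).
Round 4 — R4, R7, derive active(y), has_feathers(y).
active(y) first appears in round 4.

4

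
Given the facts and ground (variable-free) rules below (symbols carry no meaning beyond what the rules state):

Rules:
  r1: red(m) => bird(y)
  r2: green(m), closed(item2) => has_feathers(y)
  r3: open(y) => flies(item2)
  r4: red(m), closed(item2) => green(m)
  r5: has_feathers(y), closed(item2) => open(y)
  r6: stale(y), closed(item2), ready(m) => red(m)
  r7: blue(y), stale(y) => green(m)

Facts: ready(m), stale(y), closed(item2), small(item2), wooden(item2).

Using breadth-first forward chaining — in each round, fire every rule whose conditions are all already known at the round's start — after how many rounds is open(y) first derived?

4

Round 1 — r6, derive red(m).
Round 2 — r1, r4, derive bird(y), green(m).
Round 3 — r2, derive has_feathers(y).
Round 4 — r5, derive open(y).
open(y) first appears in round 4.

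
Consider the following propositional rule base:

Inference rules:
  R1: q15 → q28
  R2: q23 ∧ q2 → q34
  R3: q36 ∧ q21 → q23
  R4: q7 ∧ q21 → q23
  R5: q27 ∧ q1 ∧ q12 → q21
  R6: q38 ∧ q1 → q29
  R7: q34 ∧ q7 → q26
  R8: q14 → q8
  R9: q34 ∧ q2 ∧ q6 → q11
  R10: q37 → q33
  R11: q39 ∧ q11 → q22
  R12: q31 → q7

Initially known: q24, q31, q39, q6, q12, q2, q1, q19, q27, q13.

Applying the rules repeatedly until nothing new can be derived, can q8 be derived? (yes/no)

Round 1: R5 [q27 ∧ q1 ∧ q12 → q21]; R12 [q31 → q7]. New: q21, q7.
Round 2: R4 [q7 ∧ q21 → q23]. New: q23.
Round 3: R2 [q23 ∧ q2 → q34]. New: q34.
Round 4: R7 [q34 ∧ q7 → q26]; R9 [q34 ∧ q2 ∧ q6 → q11]. New: q26, q11.
Round 5: R11 [q39 ∧ q11 → q22]. New: q22.
Fixed point reached. q8 is concluded only by R8; R8 needs q14 (never derived).

no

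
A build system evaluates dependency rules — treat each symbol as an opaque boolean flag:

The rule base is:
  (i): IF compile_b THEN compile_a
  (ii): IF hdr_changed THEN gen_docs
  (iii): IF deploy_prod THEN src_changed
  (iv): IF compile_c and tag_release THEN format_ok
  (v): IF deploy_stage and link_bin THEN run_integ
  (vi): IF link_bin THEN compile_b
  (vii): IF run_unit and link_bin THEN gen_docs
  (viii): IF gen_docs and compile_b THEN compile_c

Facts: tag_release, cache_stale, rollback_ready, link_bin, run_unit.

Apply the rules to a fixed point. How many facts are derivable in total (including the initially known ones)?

10

Round 1 fires (vi), (vii), giving compile_b, gen_docs.
Round 2 fires (i), (viii), giving compile_a, compile_c.
Round 3 fires (iv), giving format_ok.
Closure: {cache_stale, compile_a, compile_b, compile_c, format_ok, gen_docs, link_bin, rollback_ready, run_unit, tag_release} — 10 facts.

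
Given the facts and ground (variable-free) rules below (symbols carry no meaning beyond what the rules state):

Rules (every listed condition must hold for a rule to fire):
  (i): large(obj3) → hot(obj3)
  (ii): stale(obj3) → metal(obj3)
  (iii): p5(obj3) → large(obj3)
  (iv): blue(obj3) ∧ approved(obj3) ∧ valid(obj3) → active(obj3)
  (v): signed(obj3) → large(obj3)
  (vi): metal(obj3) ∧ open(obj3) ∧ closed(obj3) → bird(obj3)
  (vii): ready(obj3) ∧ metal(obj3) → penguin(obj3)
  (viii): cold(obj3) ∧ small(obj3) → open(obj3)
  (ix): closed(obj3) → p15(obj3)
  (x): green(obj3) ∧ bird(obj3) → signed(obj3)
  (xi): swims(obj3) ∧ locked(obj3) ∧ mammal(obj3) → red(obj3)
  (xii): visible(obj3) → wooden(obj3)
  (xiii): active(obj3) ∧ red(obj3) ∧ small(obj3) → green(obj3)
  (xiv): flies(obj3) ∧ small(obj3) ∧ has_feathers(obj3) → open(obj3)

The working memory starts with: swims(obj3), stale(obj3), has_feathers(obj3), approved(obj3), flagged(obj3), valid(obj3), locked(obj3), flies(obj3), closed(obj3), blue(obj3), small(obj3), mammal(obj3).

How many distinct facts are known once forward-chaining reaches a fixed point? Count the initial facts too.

22

[1] (ii) [stale(obj3) → metal(obj3)]; (iv) [blue(obj3) ∧ approved(obj3) ∧ valid(obj3) → active(obj3)]; (ix) [closed(obj3) → p15(obj3)]; (xi) [swims(obj3) ∧ locked(obj3) ∧ mammal(obj3) → red(obj3)]; (xiv) [flies(obj3) ∧ small(obj3) ∧ has_feathers(obj3) → open(obj3)]. ⇒ new: metal(obj3), active(obj3), p15(obj3), red(obj3), open(obj3).
[2] (vi) [metal(obj3) ∧ open(obj3) ∧ closed(obj3) → bird(obj3)]; (xiii) [active(obj3) ∧ red(obj3) ∧ small(obj3) → green(obj3)]. ⇒ new: bird(obj3), green(obj3).
[3] (x) [green(obj3) ∧ bird(obj3) → signed(obj3)]. ⇒ new: signed(obj3).
[4] (v) [signed(obj3) → large(obj3)]. ⇒ new: large(obj3).
[5] (i) [large(obj3) → hot(obj3)]. ⇒ new: hot(obj3).
Closure: {active(obj3), approved(obj3), bird(obj3), blue(obj3), closed(obj3), flagged(obj3), flies(obj3), green(obj3), has_feathers(obj3), hot(obj3), large(obj3), locked(obj3), mammal(obj3), metal(obj3), open(obj3), p15(obj3), red(obj3), signed(obj3), small(obj3), stale(obj3), swims(obj3), valid(obj3)} — 22 facts.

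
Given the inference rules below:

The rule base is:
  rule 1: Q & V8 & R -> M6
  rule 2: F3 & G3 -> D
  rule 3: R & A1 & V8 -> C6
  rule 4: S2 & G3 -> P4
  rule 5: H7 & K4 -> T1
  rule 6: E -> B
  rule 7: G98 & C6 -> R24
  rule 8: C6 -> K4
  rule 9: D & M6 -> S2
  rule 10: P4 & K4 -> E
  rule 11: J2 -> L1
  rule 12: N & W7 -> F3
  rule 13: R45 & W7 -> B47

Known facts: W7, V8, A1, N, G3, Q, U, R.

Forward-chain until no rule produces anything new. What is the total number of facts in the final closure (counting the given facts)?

Round 1: rule 1 [Q & V8 & R -> M6]; rule 3 [R & A1 & V8 -> C6]; rule 12 [N & W7 -> F3]. New: M6, C6, F3.
Round 2: rule 2 [F3 & G3 -> D]; rule 8 [C6 -> K4]. New: D, K4.
Round 3: rule 9 [D & M6 -> S2]. New: S2.
Round 4: rule 4 [S2 & G3 -> P4]. New: P4.
Round 5: rule 10 [P4 & K4 -> E]. New: E.
Round 6: rule 6 [E -> B]. New: B.
Closure: {A1, B, C6, D, E, F3, G3, K4, M6, N, P4, Q, R, S2, U, V8, W7} — 17 facts.

17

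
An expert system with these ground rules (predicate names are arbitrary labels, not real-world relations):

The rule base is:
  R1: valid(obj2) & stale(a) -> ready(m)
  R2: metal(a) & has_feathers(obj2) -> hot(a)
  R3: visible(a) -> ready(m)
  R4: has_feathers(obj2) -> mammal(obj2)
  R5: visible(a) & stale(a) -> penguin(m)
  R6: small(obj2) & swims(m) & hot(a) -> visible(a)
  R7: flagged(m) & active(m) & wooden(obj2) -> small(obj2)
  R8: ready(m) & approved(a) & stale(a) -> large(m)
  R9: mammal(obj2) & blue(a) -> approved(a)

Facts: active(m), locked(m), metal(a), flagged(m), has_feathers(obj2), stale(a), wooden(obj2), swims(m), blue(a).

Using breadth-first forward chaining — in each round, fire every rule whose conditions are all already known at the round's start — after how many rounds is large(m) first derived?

4

Round 1: R2 [metal(a) & has_feathers(obj2) -> hot(a)]; R4 [has_feathers(obj2) -> mammal(obj2)]; R7 [flagged(m) & active(m) & wooden(obj2) -> small(obj2)]. Adds hot(a), mammal(obj2), small(obj2).
Round 2: R6 [small(obj2) & swims(m) & hot(a) -> visible(a)]; R9 [mammal(obj2) & blue(a) -> approved(a)]. Adds visible(a), approved(a).
Round 3: R3 [visible(a) -> ready(m)]; R5 [visible(a) & stale(a) -> penguin(m)]. Adds ready(m), penguin(m).
Round 4: R8 [ready(m) & approved(a) & stale(a) -> large(m)]. Adds large(m).
large(m) first appears in round 4.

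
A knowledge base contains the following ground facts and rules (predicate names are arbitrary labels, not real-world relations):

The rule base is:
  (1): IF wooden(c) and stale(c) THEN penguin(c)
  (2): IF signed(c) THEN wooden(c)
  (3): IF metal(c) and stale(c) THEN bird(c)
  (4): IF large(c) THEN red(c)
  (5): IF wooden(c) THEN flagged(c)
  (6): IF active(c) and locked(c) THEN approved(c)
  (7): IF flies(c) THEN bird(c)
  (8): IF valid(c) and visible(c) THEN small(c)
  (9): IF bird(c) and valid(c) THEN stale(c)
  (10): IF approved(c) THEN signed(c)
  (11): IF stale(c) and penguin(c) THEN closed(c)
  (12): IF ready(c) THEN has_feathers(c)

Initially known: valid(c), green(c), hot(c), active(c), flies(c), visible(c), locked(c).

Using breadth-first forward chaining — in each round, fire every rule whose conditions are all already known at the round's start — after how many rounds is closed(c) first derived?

Round 1 fires (6), (7), (8), giving approved(c), bird(c), small(c).
Round 2 fires (9), (10), giving stale(c), signed(c).
Round 3 fires (2), giving wooden(c).
Round 4 fires (1), (5), giving penguin(c), flagged(c).
Round 5 fires (11), giving closed(c).
closed(c) first appears in round 5.

5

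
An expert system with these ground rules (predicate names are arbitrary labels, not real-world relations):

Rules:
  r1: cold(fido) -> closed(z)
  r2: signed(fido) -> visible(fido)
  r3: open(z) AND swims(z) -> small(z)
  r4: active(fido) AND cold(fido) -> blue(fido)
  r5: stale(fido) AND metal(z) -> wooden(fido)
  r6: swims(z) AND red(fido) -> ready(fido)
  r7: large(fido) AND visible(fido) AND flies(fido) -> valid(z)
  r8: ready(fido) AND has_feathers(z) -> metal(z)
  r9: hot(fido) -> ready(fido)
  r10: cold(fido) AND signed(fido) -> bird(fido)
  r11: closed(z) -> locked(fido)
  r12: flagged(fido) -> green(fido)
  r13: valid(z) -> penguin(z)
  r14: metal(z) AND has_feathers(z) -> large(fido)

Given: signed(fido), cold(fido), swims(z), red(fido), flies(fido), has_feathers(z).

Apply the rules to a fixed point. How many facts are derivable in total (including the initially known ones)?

Round 1: r1 [cold(fido) -> closed(z)]; r2 [signed(fido) -> visible(fido)]; r6 [swims(z) AND red(fido) -> ready(fido)]; r10 [cold(fido) AND signed(fido) -> bird(fido)]. Adds closed(z), visible(fido), ready(fido), bird(fido).
Round 2: r8 [ready(fido) AND has_feathers(z) -> metal(z)]; r11 [closed(z) -> locked(fido)]. Adds metal(z), locked(fido).
Round 3: r14 [metal(z) AND has_feathers(z) -> large(fido)]. Adds large(fido).
Round 4: r7 [large(fido) AND visible(fido) AND flies(fido) -> valid(z)]. Adds valid(z).
Round 5: r13 [valid(z) -> penguin(z)]. Adds penguin(z).
Closure: {bird(fido), closed(z), cold(fido), flies(fido), has_feathers(z), large(fido), locked(fido), metal(z), penguin(z), ready(fido), red(fido), signed(fido), swims(z), valid(z), visible(fido)} — 15 facts.

15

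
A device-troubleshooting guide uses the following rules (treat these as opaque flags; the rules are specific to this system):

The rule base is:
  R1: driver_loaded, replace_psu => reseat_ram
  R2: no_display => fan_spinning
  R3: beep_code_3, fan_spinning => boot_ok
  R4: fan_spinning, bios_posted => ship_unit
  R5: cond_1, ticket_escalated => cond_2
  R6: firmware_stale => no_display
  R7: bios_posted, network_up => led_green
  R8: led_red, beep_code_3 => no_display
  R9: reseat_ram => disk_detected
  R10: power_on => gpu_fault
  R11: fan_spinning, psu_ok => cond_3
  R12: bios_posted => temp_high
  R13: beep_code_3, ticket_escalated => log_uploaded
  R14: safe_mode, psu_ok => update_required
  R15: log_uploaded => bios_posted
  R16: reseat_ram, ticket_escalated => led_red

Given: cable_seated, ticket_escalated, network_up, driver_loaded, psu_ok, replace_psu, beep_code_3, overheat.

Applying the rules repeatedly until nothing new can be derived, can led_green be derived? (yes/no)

yes

Round 1 — R1, R13, derive reseat_ram, log_uploaded.
Round 2 — R9, R15, R16, derive disk_detected, bios_posted, led_red.
Round 3 — R7, R8, R12, derive led_green, no_display, temp_high.
Round 4 — R2, derive fan_spinning.
Round 5 — R3, R4, R11, derive boot_ok, ship_unit, cond_3.
led_green appears in round 3, so it is derivable.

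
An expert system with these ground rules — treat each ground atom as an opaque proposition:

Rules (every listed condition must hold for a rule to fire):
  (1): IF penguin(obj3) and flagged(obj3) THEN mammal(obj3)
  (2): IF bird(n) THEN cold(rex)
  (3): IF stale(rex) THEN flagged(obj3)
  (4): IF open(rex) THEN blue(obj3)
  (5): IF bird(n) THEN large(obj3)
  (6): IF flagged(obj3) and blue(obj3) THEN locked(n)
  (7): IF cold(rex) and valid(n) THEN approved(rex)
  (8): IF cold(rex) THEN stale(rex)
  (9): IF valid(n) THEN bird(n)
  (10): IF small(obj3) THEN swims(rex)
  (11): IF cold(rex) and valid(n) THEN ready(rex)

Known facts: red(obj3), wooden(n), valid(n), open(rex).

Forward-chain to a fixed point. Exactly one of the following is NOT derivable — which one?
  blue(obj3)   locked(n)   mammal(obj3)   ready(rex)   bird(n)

mammal(obj3)

Round 1 — (4), (9), derive blue(obj3), bird(n).
Round 2 — (2), (5), derive cold(rex), large(obj3).
Round 3 — (7), (8), (11), derive approved(rex), stale(rex), ready(rex).
Round 4 — (3), derive flagged(obj3).
Round 5 — (6), derive locked(n).
Derived: locked(n) (round 5), bird(n) (round 1), blue(obj3) (round 1), ready(rex) (round 3). mammal(obj3) never appears in any round.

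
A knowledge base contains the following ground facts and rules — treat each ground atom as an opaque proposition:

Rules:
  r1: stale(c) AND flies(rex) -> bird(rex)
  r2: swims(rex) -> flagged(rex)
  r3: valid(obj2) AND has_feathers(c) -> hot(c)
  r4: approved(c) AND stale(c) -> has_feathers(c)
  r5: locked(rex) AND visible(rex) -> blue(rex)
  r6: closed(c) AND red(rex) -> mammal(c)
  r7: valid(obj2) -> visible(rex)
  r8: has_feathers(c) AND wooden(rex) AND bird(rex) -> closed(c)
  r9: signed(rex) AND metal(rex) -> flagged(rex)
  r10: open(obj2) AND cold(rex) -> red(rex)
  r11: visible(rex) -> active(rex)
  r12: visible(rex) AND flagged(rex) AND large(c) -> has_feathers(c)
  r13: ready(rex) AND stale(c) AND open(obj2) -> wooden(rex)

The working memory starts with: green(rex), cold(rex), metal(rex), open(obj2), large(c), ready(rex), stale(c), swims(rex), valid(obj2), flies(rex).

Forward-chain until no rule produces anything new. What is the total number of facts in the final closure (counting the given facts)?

Round 1: r1 [stale(c) AND flies(rex) -> bird(rex)]; r2 [swims(rex) -> flagged(rex)]; r7 [valid(obj2) -> visible(rex)]; r10 [open(obj2) AND cold(rex) -> red(rex)]; r13 [ready(rex) AND stale(c) AND open(obj2) -> wooden(rex)]. New: bird(rex), flagged(rex), visible(rex), red(rex), wooden(rex).
Round 2: r11 [visible(rex) -> active(rex)]; r12 [visible(rex) AND flagged(rex) AND large(c) -> has_feathers(c)]. New: active(rex), has_feathers(c).
Round 3: r3 [valid(obj2) AND has_feathers(c) -> hot(c)]; r8 [has_feathers(c) AND wooden(rex) AND bird(rex) -> closed(c)]. New: hot(c), closed(c).
Round 4: r6 [closed(c) AND red(rex) -> mammal(c)]. New: mammal(c).
Closure: {active(rex), bird(rex), closed(c), cold(rex), flagged(rex), flies(rex), green(rex), has_feathers(c), hot(c), large(c), mammal(c), metal(rex), open(obj2), ready(rex), red(rex), stale(c), swims(rex), valid(obj2), visible(rex), wooden(rex)} — 20 facts.

20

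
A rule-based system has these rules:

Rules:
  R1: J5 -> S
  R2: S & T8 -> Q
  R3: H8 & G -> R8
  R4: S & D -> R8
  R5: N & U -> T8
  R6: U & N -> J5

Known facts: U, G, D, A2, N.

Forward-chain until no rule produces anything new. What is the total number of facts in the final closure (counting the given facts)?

Round 1 — R5, R6, derive T8, J5.
Round 2 — R1, derive S.
Round 3 — R2, R4, derive Q, R8.
Closure: {A2, D, G, J5, N, Q, R8, S, T8, U} — 10 facts.

10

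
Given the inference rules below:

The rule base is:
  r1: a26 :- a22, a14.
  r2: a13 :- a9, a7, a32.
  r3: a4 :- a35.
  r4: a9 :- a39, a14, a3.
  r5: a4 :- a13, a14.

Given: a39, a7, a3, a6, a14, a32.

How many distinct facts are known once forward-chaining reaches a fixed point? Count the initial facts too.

9

[1] r4 [a9 :- a39, a14, a3.]. ⇒ new: a9.
[2] r2 [a13 :- a9, a7, a32.]. ⇒ new: a13.
[3] r5 [a4 :- a13, a14.]. ⇒ new: a4.
Closure: {a13, a14, a3, a32, a39, a4, a6, a7, a9} — 9 facts.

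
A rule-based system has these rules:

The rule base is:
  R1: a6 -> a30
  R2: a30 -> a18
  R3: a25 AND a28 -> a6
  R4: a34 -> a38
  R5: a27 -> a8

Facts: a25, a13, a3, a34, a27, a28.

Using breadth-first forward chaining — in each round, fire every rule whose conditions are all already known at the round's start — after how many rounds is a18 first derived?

3

Round 1 — R3, R4, R5, derive a6, a38, a8.
Round 2 — R1, derive a30.
Round 3 — R2, derive a18.
a18 first appears in round 3.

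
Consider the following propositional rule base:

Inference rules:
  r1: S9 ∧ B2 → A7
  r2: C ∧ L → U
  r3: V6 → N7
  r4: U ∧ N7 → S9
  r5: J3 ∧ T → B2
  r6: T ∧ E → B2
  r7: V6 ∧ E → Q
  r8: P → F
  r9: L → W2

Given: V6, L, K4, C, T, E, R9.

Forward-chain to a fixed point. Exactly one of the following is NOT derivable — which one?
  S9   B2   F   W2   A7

F

[1] r2 [C ∧ L → U]; r3 [V6 → N7]; r6 [T ∧ E → B2]; r7 [V6 ∧ E → Q]; r9 [L → W2]. ⇒ new: U, N7, B2, Q, W2.
[2] r4 [U ∧ N7 → S9]. ⇒ new: S9.
[3] r1 [S9 ∧ B2 → A7]. ⇒ new: A7.
Derived: B2 (round 1), S9 (round 2), W2 (round 1), A7 (round 3). F never appears in any round.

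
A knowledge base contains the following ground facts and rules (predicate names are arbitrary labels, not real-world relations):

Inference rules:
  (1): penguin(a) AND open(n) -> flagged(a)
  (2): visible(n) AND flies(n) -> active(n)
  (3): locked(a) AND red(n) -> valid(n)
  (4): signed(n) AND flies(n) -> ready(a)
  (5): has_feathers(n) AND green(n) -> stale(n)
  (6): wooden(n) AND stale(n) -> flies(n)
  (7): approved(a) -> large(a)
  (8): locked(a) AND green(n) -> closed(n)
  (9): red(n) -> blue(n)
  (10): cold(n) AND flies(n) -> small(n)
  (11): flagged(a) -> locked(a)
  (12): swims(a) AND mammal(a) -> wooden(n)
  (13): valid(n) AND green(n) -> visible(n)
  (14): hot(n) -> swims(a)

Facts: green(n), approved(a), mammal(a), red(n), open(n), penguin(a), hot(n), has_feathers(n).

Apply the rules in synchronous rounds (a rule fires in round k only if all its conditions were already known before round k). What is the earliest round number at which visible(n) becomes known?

4

Round 1 fires (1), (5), (7), (9), (14), giving flagged(a), stale(n), large(a), blue(n), swims(a).
Round 2 fires (11), (12), giving locked(a), wooden(n).
Round 3 fires (3), (6), (8), giving valid(n), flies(n), closed(n).
Round 4 fires (13), giving visible(n).
visible(n) first appears in round 4.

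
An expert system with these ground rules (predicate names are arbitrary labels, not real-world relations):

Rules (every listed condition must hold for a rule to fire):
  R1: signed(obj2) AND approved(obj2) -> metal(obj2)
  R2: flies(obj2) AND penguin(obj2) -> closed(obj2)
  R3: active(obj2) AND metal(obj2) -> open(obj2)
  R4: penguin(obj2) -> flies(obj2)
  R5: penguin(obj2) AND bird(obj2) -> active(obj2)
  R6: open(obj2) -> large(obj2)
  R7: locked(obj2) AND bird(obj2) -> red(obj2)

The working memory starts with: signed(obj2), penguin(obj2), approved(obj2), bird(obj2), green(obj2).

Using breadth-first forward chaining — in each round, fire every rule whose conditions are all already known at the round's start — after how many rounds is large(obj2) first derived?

Round 1 fires R1, R4, R5, giving metal(obj2), flies(obj2), active(obj2).
Round 2 fires R2, R3, giving closed(obj2), open(obj2).
Round 3 fires R6, giving large(obj2).
large(obj2) first appears in round 3.

3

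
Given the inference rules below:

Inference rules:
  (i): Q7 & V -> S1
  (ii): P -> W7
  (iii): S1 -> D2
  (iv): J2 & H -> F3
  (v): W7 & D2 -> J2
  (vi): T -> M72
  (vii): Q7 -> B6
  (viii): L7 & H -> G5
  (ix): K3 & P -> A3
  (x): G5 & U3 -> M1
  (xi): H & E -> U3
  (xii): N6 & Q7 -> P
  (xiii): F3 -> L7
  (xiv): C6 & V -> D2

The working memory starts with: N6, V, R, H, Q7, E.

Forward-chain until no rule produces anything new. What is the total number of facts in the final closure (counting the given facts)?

17

Round 1 — (i), (vii), (xi), (xii), derive S1, B6, U3, P.
Round 2 — (ii), (iii), derive W7, D2.
Round 3 — (v), derive J2.
Round 4 — (iv), derive F3.
Round 5 — (xiii), derive L7.
Round 6 — (viii), derive G5.
Round 7 — (x), derive M1.
Closure: {B6, D2, E, F3, G5, H, J2, L7, M1, N6, P, Q7, R, S1, U3, V, W7} — 17 facts.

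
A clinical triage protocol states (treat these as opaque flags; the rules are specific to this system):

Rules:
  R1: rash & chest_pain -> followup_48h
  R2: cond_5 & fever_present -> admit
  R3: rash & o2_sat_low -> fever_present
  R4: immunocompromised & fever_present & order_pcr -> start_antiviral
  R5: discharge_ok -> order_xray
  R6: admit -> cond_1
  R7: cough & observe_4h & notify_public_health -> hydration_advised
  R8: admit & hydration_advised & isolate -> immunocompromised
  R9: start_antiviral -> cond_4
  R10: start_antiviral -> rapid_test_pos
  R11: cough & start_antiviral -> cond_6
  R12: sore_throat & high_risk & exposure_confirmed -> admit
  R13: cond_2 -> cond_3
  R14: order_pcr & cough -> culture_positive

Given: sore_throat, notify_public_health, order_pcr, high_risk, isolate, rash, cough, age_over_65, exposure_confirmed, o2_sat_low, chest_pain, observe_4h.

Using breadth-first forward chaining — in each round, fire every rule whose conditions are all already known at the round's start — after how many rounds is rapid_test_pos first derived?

Round 1: R1 [rash & chest_pain -> followup_48h]; R3 [rash & o2_sat_low -> fever_present]; R7 [cough & observe_4h & notify_public_health -> hydration_advised]; R12 [sore_throat & high_risk & exposure_confirmed -> admit]; R14 [order_pcr & cough -> culture_positive]. Adds followup_48h, fever_present, hydration_advised, admit, culture_positive.
Round 2: R6 [admit -> cond_1]; R8 [admit & hydration_advised & isolate -> immunocompromised]. Adds cond_1, immunocompromised.
Round 3: R4 [immunocompromised & fever_present & order_pcr -> start_antiviral]. Adds start_antiviral.
Round 4: R9 [start_antiviral -> cond_4]; R10 [start_antiviral -> rapid_test_pos]; R11 [cough & start_antiviral -> cond_6]. Adds cond_4, rapid_test_pos, cond_6.
rapid_test_pos first appears in round 4.

4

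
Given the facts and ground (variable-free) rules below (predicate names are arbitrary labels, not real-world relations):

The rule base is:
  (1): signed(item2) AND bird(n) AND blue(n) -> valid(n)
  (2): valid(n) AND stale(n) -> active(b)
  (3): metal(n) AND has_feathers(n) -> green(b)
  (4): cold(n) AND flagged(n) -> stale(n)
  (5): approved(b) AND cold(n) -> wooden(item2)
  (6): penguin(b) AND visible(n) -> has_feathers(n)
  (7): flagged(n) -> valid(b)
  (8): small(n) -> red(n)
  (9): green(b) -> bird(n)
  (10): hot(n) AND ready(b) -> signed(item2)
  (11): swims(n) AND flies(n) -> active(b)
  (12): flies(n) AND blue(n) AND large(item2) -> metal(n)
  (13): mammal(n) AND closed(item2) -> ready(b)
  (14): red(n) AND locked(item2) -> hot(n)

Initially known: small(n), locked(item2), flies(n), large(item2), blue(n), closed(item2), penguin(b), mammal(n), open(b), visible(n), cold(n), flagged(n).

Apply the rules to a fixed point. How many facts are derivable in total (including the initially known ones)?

24

Round 1: (4) [cold(n) AND flagged(n) -> stale(n)]; (6) [penguin(b) AND visible(n) -> has_feathers(n)]; (7) [flagged(n) -> valid(b)]; (8) [small(n) -> red(n)]; (12) [flies(n) AND blue(n) AND large(item2) -> metal(n)]; (13) [mammal(n) AND closed(item2) -> ready(b)]. New: stale(n), has_feathers(n), valid(b), red(n), metal(n), ready(b).
Round 2: (3) [metal(n) AND has_feathers(n) -> green(b)]; (14) [red(n) AND locked(item2) -> hot(n)]. New: green(b), hot(n).
Round 3: (9) [green(b) -> bird(n)]; (10) [hot(n) AND ready(b) -> signed(item2)]. New: bird(n), signed(item2).
Round 4: (1) [signed(item2) AND bird(n) AND blue(n) -> valid(n)]. New: valid(n).
Round 5: (2) [valid(n) AND stale(n) -> active(b)]. New: active(b).
Closure: {active(b), bird(n), blue(n), closed(item2), cold(n), flagged(n), flies(n), green(b), has_feathers(n), hot(n), large(item2), locked(item2), mammal(n), metal(n), open(b), penguin(b), ready(b), red(n), signed(item2), small(n), stale(n), valid(b), valid(n), visible(n)} — 24 facts.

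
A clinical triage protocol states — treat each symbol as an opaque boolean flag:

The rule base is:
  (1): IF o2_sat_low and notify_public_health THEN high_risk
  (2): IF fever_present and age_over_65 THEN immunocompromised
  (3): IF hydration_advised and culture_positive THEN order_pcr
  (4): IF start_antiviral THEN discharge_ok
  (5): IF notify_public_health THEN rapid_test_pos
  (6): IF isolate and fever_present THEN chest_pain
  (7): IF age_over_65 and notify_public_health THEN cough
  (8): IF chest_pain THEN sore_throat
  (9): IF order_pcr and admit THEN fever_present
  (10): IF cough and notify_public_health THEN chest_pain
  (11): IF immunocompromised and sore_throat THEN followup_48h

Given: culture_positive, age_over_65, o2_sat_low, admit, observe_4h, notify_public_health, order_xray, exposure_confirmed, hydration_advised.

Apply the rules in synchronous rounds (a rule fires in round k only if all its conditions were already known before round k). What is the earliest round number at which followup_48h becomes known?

Round 1: (1) [IF o2_sat_low and notify_public_health THEN high_risk]; (3) [IF hydration_advised and culture_positive THEN order_pcr]; (5) [IF notify_public_health THEN rapid_test_pos]; (7) [IF age_over_65 and notify_public_health THEN cough]. Adds high_risk, order_pcr, rapid_test_pos, cough.
Round 2: (9) [IF order_pcr and admit THEN fever_present]; (10) [IF cough and notify_public_health THEN chest_pain]. Adds fever_present, chest_pain.
Round 3: (2) [IF fever_present and age_over_65 THEN immunocompromised]; (8) [IF chest_pain THEN sore_throat]. Adds immunocompromised, sore_throat.
Round 4: (11) [IF immunocompromised and sore_throat THEN followup_48h]. Adds followup_48h.
followup_48h first appears in round 4.

4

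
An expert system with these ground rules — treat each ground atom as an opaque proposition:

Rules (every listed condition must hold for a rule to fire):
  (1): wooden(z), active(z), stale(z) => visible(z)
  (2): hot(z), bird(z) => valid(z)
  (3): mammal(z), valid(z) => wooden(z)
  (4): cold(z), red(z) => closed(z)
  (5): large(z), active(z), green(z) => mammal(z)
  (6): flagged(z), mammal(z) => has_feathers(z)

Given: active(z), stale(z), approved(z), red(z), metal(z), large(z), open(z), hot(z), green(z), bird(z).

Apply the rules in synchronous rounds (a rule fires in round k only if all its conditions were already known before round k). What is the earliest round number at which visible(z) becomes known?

Round 1: (2) [hot(z), bird(z) => valid(z)]; (5) [large(z), active(z), green(z) => mammal(z)]. Adds valid(z), mammal(z).
Round 2: (3) [mammal(z), valid(z) => wooden(z)]. Adds wooden(z).
Round 3: (1) [wooden(z), active(z), stale(z) => visible(z)]. Adds visible(z).
visible(z) first appears in round 3.

3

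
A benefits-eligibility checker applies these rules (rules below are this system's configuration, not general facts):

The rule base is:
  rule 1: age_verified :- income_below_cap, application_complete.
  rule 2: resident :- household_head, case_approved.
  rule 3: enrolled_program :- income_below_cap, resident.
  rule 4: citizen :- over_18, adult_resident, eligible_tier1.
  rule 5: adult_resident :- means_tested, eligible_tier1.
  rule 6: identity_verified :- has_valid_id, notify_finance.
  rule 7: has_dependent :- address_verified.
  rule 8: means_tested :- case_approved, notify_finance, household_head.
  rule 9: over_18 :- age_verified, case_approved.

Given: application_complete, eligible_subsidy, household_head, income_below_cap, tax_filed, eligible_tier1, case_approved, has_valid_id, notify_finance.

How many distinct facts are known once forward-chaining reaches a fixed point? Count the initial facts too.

17

Round 1 — rule 1, rule 2, rule 6, rule 8, derive age_verified, resident, identity_verified, means_tested.
Round 2 — rule 3, rule 5, rule 9, derive enrolled_program, adult_resident, over_18.
Round 3 — rule 4, derive citizen.
Closure: {adult_resident, age_verified, application_complete, case_approved, citizen, eligible_subsidy, eligible_tier1, enrolled_program, has_valid_id, household_head, identity_verified, income_below_cap, means_tested, notify_finance, over_18, resident, tax_filed} — 17 facts.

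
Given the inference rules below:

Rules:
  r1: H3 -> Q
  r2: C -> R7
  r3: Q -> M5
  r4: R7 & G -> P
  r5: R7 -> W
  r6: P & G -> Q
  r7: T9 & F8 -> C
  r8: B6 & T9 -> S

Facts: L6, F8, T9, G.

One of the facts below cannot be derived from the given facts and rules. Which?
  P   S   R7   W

S

Round 1 fires r7, giving C.
Round 2 fires r2, giving R7.
Round 3 fires r4, r5, giving P, W.
Round 4 fires r6, giving Q.
Round 5 fires r3, giving M5.
Derived: W (round 3), R7 (round 2), P (round 3). S never appears in any round.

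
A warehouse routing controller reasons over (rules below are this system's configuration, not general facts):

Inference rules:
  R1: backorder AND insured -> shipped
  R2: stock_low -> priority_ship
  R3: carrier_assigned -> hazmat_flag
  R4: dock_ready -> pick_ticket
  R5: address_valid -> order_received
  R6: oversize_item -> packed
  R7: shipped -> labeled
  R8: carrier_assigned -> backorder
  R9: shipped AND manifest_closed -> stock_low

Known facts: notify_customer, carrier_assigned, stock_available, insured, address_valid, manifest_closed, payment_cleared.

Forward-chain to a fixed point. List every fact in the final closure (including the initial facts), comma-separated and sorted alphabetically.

address_valid, backorder, carrier_assigned, hazmat_flag, insured, labeled, manifest_closed, notify_customer, order_received, payment_cleared, priority_ship, shipped, stock_available, stock_low

Round 1: R3 [carrier_assigned -> hazmat_flag]; R5 [address_valid -> order_received]; R8 [carrier_assigned -> backorder]. Adds hazmat_flag, order_received, backorder.
Round 2: R1 [backorder AND insured -> shipped]. Adds shipped.
Round 3: R7 [shipped -> labeled]; R9 [shipped AND manifest_closed -> stock_low]. Adds labeled, stock_low.
Round 4: R2 [stock_low -> priority_ship]. Adds priority_ship.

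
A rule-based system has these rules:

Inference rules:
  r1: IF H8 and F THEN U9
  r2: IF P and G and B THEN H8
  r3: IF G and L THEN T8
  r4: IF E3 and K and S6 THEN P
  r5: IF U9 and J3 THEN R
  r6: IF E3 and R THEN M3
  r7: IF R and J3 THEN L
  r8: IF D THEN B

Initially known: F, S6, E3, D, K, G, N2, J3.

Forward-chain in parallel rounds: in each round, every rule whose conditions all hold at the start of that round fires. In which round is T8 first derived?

6

[1] r4 [IF E3 and K and S6 THEN P]; r8 [IF D THEN B]. ⇒ new: P, B.
[2] r2 [IF P and G and B THEN H8]. ⇒ new: H8.
[3] r1 [IF H8 and F THEN U9]. ⇒ new: U9.
[4] r5 [IF U9 and J3 THEN R]. ⇒ new: R.
[5] r6 [IF E3 and R THEN M3]; r7 [IF R and J3 THEN L]. ⇒ new: M3, L.
[6] r3 [IF G and L THEN T8]. ⇒ new: T8.
T8 first appears in round 6.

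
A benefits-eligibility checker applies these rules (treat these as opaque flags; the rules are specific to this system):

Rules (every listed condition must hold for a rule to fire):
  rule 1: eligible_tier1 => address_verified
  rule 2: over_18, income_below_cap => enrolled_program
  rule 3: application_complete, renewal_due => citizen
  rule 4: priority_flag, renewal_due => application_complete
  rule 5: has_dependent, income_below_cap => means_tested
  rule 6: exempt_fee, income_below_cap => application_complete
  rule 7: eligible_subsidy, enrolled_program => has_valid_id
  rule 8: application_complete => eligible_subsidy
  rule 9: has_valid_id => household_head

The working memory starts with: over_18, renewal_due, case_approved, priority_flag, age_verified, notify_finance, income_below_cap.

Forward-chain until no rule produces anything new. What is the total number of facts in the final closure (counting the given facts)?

13

Round 1: rule 2 [over_18, income_below_cap => enrolled_program]; rule 4 [priority_flag, renewal_due => application_complete]. New: enrolled_program, application_complete.
Round 2: rule 3 [application_complete, renewal_due => citizen]; rule 8 [application_complete => eligible_subsidy]. New: citizen, eligible_subsidy.
Round 3: rule 7 [eligible_subsidy, enrolled_program => has_valid_id]. New: has_valid_id.
Round 4: rule 9 [has_valid_id => household_head]. New: household_head.
Closure: {age_verified, application_complete, case_approved, citizen, eligible_subsidy, enrolled_program, has_valid_id, household_head, income_below_cap, notify_finance, over_18, priority_flag, renewal_due} — 13 facts.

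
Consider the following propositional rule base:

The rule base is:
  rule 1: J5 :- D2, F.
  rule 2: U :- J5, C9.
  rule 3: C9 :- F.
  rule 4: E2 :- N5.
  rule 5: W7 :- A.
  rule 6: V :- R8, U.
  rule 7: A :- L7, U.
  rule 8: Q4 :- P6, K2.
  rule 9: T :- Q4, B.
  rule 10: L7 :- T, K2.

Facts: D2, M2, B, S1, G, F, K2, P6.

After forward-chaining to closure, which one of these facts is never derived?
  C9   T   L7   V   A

V

Round 1: rule 1 [J5 :- D2, F.]; rule 3 [C9 :- F.]; rule 8 [Q4 :- P6, K2.]. Adds J5, C9, Q4.
Round 2: rule 2 [U :- J5, C9.]; rule 9 [T :- Q4, B.]. Adds U, T.
Round 3: rule 10 [L7 :- T, K2.]. Adds L7.
Round 4: rule 7 [A :- L7, U.]. Adds A.
Round 5: rule 5 [W7 :- A.]. Adds W7.
Derived: A (round 4), C9 (round 1), T (round 2), L7 (round 3). V never appears in any round.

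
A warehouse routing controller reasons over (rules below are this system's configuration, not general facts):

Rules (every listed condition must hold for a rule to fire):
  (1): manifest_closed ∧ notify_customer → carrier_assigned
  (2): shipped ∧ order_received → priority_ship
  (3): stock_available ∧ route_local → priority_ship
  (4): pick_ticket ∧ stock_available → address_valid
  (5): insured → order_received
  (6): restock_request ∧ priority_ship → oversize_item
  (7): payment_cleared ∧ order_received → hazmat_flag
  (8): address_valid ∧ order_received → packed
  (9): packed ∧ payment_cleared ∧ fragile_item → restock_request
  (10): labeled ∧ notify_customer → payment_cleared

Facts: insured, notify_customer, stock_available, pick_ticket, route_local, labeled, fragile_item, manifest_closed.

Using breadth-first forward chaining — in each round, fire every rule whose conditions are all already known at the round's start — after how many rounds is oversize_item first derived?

4

Round 1 — (1), (3), (4), (5), (10), derive carrier_assigned, priority_ship, address_valid, order_received, payment_cleared.
Round 2 — (7), (8), derive hazmat_flag, packed.
Round 3 — (9), derive restock_request.
Round 4 — (6), derive oversize_item.
oversize_item first appears in round 4.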